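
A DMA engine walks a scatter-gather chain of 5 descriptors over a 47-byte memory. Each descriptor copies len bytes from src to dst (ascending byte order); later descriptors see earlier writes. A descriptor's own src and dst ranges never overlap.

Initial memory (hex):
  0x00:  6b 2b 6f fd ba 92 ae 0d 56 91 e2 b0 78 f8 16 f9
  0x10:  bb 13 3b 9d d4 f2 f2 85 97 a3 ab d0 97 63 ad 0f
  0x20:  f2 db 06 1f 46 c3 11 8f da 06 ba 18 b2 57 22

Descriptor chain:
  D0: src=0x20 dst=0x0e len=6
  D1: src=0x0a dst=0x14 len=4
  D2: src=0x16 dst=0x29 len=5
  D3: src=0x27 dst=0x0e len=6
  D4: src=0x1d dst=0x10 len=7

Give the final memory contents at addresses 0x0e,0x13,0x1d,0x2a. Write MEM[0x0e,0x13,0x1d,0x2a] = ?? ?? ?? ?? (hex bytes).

  after D0: wrote 6B at 0x0e = f2db061f46c3
  after D1: wrote 4B at 0x14 = e2b078f8
  after D2: wrote 5B at 0x29 = 78f897a3ab
  after D3: wrote 6B at 0x0e = 8fda78f897a3
  after D4: wrote 7B at 0x10 = 63ad0ff2db061f
query mem[0x0e]=0x8f, mem[0x13]=0xf2, mem[0x1d]=0x63, mem[0x2a]=0xf8

MEM[0x0e,0x13,0x1d,0x2a] = 8f f2 63 f8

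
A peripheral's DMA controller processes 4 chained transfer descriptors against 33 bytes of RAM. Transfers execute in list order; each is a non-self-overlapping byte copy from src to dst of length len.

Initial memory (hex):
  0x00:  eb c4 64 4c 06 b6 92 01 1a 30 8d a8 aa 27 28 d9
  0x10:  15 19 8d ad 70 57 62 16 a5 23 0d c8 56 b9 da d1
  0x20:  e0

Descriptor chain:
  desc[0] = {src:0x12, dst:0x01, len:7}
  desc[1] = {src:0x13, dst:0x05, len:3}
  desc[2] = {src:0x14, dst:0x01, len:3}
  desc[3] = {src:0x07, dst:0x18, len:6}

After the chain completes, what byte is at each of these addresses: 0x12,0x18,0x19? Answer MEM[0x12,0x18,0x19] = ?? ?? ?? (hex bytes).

  after D0: wrote 7B at 0x01 = 8dad70576216a5
  after D1: wrote 3B at 0x05 = ad7057
  after D2: wrote 3B at 0x01 = 705762
  after D3: wrote 6B at 0x18 = 571a308da8aa
query mem[0x12]=0x8d, mem[0x18]=0x57, mem[0x19]=0x1a

MEM[0x12,0x18,0x19] = 8d 57 1a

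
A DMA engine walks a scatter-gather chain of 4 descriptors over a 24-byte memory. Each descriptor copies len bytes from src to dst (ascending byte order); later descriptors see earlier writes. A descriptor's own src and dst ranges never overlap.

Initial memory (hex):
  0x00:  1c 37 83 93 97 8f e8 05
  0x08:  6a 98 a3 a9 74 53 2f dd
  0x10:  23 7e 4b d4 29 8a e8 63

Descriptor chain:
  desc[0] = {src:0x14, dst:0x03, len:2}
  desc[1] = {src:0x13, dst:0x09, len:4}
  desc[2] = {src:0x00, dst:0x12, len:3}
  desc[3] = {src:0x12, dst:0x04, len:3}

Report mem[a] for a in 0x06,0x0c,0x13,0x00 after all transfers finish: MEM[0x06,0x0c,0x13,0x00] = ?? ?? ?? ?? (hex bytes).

[0] 0x14->0x03 len=2 : 29 8a
[1] 0x13->0x09 len=4 : d4 29 8a e8
[2] 0x00->0x12 len=3 : 1c 37 83
[3] 0x12->0x04 len=3 : 1c 37 83
query mem[0x06]=0x83, mem[0x0c]=0xe8, mem[0x13]=0x37, mem[0x00]=0x1c

MEM[0x06,0x0c,0x13,0x00] = 83 e8 37 1c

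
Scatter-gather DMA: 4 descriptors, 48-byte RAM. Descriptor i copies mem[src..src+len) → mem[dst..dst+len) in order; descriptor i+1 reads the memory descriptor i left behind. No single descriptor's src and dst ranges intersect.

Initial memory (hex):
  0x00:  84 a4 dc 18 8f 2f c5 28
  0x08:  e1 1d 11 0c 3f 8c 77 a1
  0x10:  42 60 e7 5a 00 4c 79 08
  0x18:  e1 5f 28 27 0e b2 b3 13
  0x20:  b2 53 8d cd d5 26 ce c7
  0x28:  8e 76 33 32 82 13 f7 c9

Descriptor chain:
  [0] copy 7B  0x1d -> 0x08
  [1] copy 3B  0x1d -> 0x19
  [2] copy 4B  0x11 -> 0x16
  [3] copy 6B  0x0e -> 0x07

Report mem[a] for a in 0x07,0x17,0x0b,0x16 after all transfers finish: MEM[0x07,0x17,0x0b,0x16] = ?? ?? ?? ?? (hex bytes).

MEM[0x07,0x17,0x0b,0x16] = cd e7 e7 60

D0: mem[0x08..0x0e] <- [b2 b3 13 b2 53 8d cd]
D1: mem[0x19..0x1b] <- [b2 b3 13]
D2: mem[0x16..0x19] <- [60 e7 5a 00]
D3: mem[0x07..0x0c] <- [cd a1 42 60 e7 5a]
query mem[0x07]=0xcd, mem[0x17]=0xe7, mem[0x0b]=0xe7, mem[0x16]=0x60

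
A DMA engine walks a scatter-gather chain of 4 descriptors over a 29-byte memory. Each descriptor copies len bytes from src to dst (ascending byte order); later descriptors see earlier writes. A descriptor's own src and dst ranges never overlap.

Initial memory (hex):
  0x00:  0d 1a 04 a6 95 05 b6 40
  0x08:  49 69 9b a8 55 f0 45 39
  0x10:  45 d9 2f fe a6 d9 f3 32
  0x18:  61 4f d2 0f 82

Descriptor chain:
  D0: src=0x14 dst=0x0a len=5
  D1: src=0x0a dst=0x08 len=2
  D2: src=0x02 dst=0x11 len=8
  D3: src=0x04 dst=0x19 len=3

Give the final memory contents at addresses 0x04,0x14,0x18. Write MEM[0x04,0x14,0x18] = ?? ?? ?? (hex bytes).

[0] 0x14->0x0a len=5 : a6 d9 f3 32 61
[1] 0x0a->0x08 len=2 : a6 d9
[2] 0x02->0x11 len=8 : 04 a6 95 05 b6 40 a6 d9
[3] 0x04->0x19 len=3 : 95 05 b6
query mem[0x04]=0x95, mem[0x14]=0x05, mem[0x18]=0xd9

MEM[0x04,0x14,0x18] = 95 05 d9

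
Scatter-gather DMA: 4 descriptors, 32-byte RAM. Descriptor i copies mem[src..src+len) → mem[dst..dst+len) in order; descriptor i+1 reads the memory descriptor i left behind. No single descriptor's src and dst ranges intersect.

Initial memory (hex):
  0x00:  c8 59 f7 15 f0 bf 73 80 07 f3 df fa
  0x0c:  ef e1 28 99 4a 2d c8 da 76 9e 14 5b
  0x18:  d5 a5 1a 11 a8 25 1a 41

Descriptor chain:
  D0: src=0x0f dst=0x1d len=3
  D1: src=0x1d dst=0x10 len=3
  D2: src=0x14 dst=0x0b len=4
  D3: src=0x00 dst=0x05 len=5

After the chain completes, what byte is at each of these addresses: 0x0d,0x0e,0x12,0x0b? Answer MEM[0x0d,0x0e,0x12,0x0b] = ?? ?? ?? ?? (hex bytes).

MEM[0x0d,0x0e,0x12,0x0b] = 14 5b 2d 76

  after D0: wrote 3B at 0x1d = 994a2d
  after D1: wrote 3B at 0x10 = 994a2d
  after D2: wrote 4B at 0x0b = 769e145b
  after D3: wrote 5B at 0x05 = c859f715f0
query mem[0x0d]=0x14, mem[0x0e]=0x5b, mem[0x12]=0x2d, mem[0x0b]=0x76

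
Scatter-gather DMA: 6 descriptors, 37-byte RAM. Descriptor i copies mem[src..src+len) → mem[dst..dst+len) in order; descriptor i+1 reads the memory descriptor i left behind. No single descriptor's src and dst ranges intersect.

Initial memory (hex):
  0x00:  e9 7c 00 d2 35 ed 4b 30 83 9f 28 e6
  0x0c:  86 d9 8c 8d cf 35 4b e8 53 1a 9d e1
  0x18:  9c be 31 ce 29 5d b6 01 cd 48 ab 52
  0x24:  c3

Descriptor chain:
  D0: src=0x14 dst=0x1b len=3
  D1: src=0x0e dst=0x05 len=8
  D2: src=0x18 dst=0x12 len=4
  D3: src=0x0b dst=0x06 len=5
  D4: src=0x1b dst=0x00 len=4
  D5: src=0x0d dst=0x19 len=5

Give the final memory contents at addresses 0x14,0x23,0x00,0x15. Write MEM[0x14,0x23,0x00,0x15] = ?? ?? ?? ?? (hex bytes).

#0 dst[0x1b+3] := {0x53,0x1a,0x9d}
#1 dst[0x05+8] := {0x8c,0x8d,0xcf,0x35,0x4b,0xe8,0x53,0x1a}
#2 dst[0x12+4] := {0x9c,0xbe,0x31,0x53}
#3 dst[0x06+5] := {0x53,0x1a,0xd9,0x8c,0x8d}
#4 dst[0x00+4] := {0x53,0x1a,0x9d,0xb6}
#5 dst[0x19+5] := {0xd9,0x8c,0x8d,0xcf,0x35}
query mem[0x14]=0x31, mem[0x23]=0x52, mem[0x00]=0x53, mem[0x15]=0x53

MEM[0x14,0x23,0x00,0x15] = 31 52 53 53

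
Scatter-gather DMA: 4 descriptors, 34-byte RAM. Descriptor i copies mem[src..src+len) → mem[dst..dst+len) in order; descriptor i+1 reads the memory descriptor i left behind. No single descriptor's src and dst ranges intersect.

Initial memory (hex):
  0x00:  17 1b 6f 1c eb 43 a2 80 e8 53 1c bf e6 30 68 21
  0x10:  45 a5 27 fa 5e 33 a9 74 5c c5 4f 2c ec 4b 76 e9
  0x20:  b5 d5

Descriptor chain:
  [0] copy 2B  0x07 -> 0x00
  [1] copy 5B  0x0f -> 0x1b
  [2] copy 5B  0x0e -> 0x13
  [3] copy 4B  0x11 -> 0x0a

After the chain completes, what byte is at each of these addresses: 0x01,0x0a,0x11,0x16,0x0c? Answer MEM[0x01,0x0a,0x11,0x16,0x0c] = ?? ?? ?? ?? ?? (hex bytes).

MEM[0x01,0x0a,0x11,0x16,0x0c] = e8 a5 a5 a5 68

[0] 0x07->0x00 len=2 : 80 e8
[1] 0x0f->0x1b len=5 : 21 45 a5 27 fa
[2] 0x0e->0x13 len=5 : 68 21 45 a5 27
[3] 0x11->0x0a len=4 : a5 27 68 21
query mem[0x01]=0xe8, mem[0x0a]=0xa5, mem[0x11]=0xa5, mem[0x16]=0xa5, mem[0x0c]=0x68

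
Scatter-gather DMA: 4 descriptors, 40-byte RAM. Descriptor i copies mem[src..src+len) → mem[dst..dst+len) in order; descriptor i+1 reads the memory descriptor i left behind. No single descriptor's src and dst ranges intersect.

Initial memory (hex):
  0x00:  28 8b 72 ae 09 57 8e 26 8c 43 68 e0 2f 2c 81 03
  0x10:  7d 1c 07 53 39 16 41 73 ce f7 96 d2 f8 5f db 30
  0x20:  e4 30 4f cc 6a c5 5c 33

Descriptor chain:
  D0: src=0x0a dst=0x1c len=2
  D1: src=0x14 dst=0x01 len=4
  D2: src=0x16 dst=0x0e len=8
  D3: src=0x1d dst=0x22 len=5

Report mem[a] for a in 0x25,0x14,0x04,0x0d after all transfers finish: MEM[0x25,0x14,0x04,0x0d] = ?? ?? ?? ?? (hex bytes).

MEM[0x25,0x14,0x04,0x0d] = e4 68 73 2c

#0 dst[0x1c+2] := {0x68,0xe0}
#1 dst[0x01+4] := {0x39,0x16,0x41,0x73}
#2 dst[0x0e+8] := {0x41,0x73,0xce,0xf7,0x96,0xd2,0x68,0xe0}
#3 dst[0x22+5] := {0xe0,0xdb,0x30,0xe4,0x30}
query mem[0x25]=0xe4, mem[0x14]=0x68, mem[0x04]=0x73, mem[0x0d]=0x2c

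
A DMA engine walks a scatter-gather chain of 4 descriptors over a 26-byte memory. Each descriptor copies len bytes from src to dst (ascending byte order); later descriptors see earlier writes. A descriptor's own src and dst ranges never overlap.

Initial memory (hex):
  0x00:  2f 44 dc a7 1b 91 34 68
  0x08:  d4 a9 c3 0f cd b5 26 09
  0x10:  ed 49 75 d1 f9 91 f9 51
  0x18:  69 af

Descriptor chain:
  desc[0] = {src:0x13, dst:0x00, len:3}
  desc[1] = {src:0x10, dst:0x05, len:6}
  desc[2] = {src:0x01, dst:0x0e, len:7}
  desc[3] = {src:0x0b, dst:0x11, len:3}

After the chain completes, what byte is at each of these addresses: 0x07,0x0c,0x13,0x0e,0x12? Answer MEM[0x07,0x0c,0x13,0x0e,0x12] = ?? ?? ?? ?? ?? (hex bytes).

MEM[0x07,0x0c,0x13,0x0e,0x12] = 75 cd b5 f9 cd

[0] 0x13->0x00 len=3 : d1 f9 91
[1] 0x10->0x05 len=6 : ed 49 75 d1 f9 91
[2] 0x01->0x0e len=7 : f9 91 a7 1b ed 49 75
[3] 0x0b->0x11 len=3 : 0f cd b5
query mem[0x07]=0x75, mem[0x0c]=0xcd, mem[0x13]=0xb5, mem[0x0e]=0xf9, mem[0x12]=0xcd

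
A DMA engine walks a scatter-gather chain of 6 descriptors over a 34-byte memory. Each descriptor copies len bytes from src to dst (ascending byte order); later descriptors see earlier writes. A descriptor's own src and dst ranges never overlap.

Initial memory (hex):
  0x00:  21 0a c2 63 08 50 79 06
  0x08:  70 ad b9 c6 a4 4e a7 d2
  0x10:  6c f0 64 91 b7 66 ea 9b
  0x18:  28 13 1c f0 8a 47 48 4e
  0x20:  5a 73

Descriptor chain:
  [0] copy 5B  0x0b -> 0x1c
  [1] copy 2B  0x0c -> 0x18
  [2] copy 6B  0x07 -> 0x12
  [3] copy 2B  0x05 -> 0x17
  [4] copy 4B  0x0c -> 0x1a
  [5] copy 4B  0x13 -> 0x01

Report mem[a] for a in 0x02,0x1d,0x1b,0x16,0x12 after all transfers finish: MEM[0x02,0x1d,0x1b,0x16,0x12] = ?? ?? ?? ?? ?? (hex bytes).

  after D0: wrote 5B at 0x1c = c6a44ea7d2
  after D1: wrote 2B at 0x18 = a44e
  after D2: wrote 6B at 0x12 = 0670adb9c6a4
  after D3: wrote 2B at 0x17 = 5079
  after D4: wrote 4B at 0x1a = a44ea7d2
  after D5: wrote 4B at 0x01 = 70adb9c6
query mem[0x02]=0xad, mem[0x1d]=0xd2, mem[0x1b]=0x4e, mem[0x16]=0xc6, mem[0x12]=0x06

MEM[0x02,0x1d,0x1b,0x16,0x12] = ad d2 4e c6 06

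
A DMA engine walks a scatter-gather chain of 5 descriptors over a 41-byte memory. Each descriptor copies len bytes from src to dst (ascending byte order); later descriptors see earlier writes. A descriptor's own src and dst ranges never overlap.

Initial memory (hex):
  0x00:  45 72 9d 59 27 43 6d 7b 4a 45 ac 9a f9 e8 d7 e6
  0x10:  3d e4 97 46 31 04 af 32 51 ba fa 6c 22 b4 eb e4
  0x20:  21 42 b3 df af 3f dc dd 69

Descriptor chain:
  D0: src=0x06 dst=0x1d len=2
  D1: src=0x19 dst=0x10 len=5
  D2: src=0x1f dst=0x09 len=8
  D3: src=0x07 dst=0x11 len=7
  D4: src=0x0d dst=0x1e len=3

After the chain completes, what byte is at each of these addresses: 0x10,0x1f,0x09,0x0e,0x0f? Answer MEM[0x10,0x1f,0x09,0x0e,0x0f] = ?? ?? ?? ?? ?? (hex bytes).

MEM[0x10,0x1f,0x09,0x0e,0x0f] = dc af e4 af 3f

[0] 0x06->0x1d len=2 : 6d 7b
[1] 0x19->0x10 len=5 : ba fa 6c 22 6d
[2] 0x1f->0x09 len=8 : e4 21 42 b3 df af 3f dc
[3] 0x07->0x11 len=7 : 7b 4a e4 21 42 b3 df
[4] 0x0d->0x1e len=3 : df af 3f
query mem[0x10]=0xdc, mem[0x1f]=0xaf, mem[0x09]=0xe4, mem[0x0e]=0xaf, mem[0x0f]=0x3f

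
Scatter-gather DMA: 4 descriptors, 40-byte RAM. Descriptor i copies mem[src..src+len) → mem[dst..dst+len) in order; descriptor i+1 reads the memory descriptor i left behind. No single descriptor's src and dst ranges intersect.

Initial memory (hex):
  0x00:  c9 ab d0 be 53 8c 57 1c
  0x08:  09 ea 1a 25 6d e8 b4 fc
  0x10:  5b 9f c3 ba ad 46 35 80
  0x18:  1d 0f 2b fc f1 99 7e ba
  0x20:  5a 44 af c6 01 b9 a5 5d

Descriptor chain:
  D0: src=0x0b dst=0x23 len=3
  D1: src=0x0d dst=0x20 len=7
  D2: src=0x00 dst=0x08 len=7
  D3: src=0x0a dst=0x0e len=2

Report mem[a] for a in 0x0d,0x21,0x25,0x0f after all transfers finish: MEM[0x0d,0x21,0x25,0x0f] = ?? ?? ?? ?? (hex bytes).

D0: mem[0x23..0x25] <- [25 6d e8]
D1: mem[0x20..0x26] <- [e8 b4 fc 5b 9f c3 ba]
D2: mem[0x08..0x0e] <- [c9 ab d0 be 53 8c 57]
D3: mem[0x0e..0x0f] <- [d0 be]
query mem[0x0d]=0x8c, mem[0x21]=0xb4, mem[0x25]=0xc3, mem[0x0f]=0xbe

MEM[0x0d,0x21,0x25,0x0f] = 8c b4 c3 be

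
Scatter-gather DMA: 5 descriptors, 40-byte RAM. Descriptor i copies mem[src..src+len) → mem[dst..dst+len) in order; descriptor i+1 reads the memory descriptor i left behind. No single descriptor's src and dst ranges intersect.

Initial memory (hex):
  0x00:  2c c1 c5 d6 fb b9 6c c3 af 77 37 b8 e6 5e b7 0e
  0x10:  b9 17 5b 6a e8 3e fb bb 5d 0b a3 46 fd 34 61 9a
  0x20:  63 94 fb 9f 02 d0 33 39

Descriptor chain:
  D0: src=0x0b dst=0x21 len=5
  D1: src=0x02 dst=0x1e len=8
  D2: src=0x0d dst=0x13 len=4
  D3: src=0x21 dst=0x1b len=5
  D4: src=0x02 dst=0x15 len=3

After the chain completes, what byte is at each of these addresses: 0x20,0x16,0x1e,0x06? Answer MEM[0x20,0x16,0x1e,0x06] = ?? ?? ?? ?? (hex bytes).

#0 dst[0x21+5] := {0xb8,0xe6,0x5e,0xb7,0x0e}
#1 dst[0x1e+8] := {0xc5,0xd6,0xfb,0xb9,0x6c,0xc3,0xaf,0x77}
#2 dst[0x13+4] := {0x5e,0xb7,0x0e,0xb9}
#3 dst[0x1b+5] := {0xb9,0x6c,0xc3,0xaf,0x77}
#4 dst[0x15+3] := {0xc5,0xd6,0xfb}
query mem[0x20]=0xfb, mem[0x16]=0xd6, mem[0x1e]=0xaf, mem[0x06]=0x6c

MEM[0x20,0x16,0x1e,0x06] = fb d6 af 6c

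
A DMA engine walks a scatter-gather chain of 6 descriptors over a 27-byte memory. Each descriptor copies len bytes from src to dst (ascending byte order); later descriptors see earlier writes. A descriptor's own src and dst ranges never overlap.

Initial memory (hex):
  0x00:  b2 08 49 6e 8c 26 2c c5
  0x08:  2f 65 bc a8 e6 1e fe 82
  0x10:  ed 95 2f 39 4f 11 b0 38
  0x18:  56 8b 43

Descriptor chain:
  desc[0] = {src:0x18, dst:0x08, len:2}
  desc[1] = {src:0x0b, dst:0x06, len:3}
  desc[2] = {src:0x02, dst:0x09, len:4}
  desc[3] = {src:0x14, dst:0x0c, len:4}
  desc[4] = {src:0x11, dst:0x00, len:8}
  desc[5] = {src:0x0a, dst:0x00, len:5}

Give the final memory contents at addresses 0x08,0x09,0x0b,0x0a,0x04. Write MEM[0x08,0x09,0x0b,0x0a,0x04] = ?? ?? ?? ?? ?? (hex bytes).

MEM[0x08,0x09,0x0b,0x0a,0x04] = 1e 49 8c 6e b0

[0] 0x18->0x08 len=2 : 56 8b
[1] 0x0b->0x06 len=3 : a8 e6 1e
[2] 0x02->0x09 len=4 : 49 6e 8c 26
[3] 0x14->0x0c len=4 : 4f 11 b0 38
[4] 0x11->0x00 len=8 : 95 2f 39 4f 11 b0 38 56
[5] 0x0a->0x00 len=5 : 6e 8c 4f 11 b0
query mem[0x08]=0x1e, mem[0x09]=0x49, mem[0x0b]=0x8c, mem[0x0a]=0x6e, mem[0x04]=0xb0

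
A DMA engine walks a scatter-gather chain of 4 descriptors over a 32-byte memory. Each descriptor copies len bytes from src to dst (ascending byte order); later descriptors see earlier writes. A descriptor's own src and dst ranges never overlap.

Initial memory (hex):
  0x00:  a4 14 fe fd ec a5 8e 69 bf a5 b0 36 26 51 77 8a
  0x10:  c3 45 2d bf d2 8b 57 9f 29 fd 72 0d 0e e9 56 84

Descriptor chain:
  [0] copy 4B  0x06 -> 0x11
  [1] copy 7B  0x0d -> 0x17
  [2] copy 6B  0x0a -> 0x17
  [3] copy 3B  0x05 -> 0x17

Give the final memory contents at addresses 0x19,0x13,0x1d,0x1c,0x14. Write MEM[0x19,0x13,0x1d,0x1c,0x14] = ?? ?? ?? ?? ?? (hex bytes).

#0 dst[0x11+4] := {0x8e,0x69,0xbf,0xa5}
#1 dst[0x17+7] := {0x51,0x77,0x8a,0xc3,0x8e,0x69,0xbf}
#2 dst[0x17+6] := {0xb0,0x36,0x26,0x51,0x77,0x8a}
#3 dst[0x17+3] := {0xa5,0x8e,0x69}
query mem[0x19]=0x69, mem[0x13]=0xbf, mem[0x1d]=0xbf, mem[0x1c]=0x8a, mem[0x14]=0xa5

MEM[0x19,0x13,0x1d,0x1c,0x14] = 69 bf bf 8a a5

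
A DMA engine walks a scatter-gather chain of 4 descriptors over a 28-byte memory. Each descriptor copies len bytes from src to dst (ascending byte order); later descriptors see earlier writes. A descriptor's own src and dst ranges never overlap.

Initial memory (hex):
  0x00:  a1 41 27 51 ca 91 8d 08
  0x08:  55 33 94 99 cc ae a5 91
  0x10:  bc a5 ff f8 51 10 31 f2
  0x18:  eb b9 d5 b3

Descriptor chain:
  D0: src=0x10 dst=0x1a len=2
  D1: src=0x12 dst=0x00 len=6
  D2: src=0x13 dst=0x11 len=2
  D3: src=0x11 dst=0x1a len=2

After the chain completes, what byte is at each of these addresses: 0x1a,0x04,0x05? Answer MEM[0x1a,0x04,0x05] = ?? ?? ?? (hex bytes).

MEM[0x1a,0x04,0x05] = f8 31 f2

#0 dst[0x1a+2] := {0xbc,0xa5}
#1 dst[0x00+6] := {0xff,0xf8,0x51,0x10,0x31,0xf2}
#2 dst[0x11+2] := {0xf8,0x51}
#3 dst[0x1a+2] := {0xf8,0x51}
query mem[0x1a]=0xf8, mem[0x04]=0x31, mem[0x05]=0xf2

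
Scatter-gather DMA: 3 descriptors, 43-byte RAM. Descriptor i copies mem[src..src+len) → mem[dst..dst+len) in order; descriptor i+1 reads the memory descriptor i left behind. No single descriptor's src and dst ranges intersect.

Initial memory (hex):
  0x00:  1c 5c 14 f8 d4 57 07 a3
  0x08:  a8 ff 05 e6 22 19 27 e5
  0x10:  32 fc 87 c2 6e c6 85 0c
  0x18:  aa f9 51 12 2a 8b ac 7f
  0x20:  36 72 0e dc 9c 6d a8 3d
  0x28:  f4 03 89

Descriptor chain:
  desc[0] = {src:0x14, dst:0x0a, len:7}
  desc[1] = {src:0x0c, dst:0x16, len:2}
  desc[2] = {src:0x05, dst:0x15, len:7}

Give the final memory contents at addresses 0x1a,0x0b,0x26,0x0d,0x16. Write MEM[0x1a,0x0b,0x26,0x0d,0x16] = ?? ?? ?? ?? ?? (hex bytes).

D0: mem[0x0a..0x10] <- [6e c6 85 0c aa f9 51]
D1: mem[0x16..0x17] <- [85 0c]
D2: mem[0x15..0x1b] <- [57 07 a3 a8 ff 6e c6]
query mem[0x1a]=0x6e, mem[0x0b]=0xc6, mem[0x26]=0xa8, mem[0x0d]=0x0c, mem[0x16]=0x07

MEM[0x1a,0x0b,0x26,0x0d,0x16] = 6e c6 a8 0c 07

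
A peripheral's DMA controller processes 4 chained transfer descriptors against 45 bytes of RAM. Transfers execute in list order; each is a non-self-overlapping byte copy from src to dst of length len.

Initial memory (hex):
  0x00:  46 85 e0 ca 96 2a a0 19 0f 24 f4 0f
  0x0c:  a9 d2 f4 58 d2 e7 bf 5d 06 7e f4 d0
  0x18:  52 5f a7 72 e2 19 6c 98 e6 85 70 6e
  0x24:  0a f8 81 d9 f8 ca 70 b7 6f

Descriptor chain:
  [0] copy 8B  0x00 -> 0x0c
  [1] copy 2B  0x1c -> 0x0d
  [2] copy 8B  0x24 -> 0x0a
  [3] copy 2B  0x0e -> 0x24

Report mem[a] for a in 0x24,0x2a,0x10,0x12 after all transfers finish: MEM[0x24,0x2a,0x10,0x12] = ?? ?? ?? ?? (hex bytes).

MEM[0x24,0x2a,0x10,0x12] = f8 70 70 a0

#0 dst[0x0c+8] := {0x46,0x85,0xe0,0xca,0x96,0x2a,0xa0,0x19}
#1 dst[0x0d+2] := {0xe2,0x19}
#2 dst[0x0a+8] := {0x0a,0xf8,0x81,0xd9,0xf8,0xca,0x70,0xb7}
#3 dst[0x24+2] := {0xf8,0xca}
query mem[0x24]=0xf8, mem[0x2a]=0x70, mem[0x10]=0x70, mem[0x12]=0xa0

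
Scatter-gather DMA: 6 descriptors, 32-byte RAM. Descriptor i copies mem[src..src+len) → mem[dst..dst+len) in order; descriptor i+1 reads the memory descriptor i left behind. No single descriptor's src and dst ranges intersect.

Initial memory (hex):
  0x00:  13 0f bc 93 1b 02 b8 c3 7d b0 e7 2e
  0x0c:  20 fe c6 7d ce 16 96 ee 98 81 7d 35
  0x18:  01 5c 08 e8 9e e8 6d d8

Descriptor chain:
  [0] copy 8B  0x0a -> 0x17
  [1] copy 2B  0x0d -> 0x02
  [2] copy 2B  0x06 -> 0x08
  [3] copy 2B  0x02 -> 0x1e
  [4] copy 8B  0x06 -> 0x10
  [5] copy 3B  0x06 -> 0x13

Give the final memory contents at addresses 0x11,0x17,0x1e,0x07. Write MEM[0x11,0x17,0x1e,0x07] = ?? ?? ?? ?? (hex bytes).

[0] 0x0a->0x17 len=8 : e7 2e 20 fe c6 7d ce 16
[1] 0x0d->0x02 len=2 : fe c6
[2] 0x06->0x08 len=2 : b8 c3
[3] 0x02->0x1e len=2 : fe c6
[4] 0x06->0x10 len=8 : b8 c3 b8 c3 e7 2e 20 fe
[5] 0x06->0x13 len=3 : b8 c3 b8
query mem[0x11]=0xc3, mem[0x17]=0xfe, mem[0x1e]=0xfe, mem[0x07]=0xc3

MEM[0x11,0x17,0x1e,0x07] = c3 fe fe c3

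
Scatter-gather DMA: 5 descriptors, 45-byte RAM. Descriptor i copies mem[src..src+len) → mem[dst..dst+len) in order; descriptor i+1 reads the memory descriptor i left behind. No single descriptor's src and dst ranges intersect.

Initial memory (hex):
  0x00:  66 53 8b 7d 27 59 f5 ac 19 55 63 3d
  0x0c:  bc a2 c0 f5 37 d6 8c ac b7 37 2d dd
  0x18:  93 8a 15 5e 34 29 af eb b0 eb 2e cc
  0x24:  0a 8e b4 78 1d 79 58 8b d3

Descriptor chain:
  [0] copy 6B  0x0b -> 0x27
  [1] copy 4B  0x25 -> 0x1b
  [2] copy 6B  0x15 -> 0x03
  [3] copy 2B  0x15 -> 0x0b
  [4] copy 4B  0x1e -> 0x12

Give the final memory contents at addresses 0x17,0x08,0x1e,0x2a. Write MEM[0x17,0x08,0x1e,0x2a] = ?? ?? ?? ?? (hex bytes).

MEM[0x17,0x08,0x1e,0x2a] = dd 15 bc c0

[0] 0x0b->0x27 len=6 : 3d bc a2 c0 f5 37
[1] 0x25->0x1b len=4 : 8e b4 3d bc
[2] 0x15->0x03 len=6 : 37 2d dd 93 8a 15
[3] 0x15->0x0b len=2 : 37 2d
[4] 0x1e->0x12 len=4 : bc eb b0 eb
query mem[0x17]=0xdd, mem[0x08]=0x15, mem[0x1e]=0xbc, mem[0x2a]=0xc0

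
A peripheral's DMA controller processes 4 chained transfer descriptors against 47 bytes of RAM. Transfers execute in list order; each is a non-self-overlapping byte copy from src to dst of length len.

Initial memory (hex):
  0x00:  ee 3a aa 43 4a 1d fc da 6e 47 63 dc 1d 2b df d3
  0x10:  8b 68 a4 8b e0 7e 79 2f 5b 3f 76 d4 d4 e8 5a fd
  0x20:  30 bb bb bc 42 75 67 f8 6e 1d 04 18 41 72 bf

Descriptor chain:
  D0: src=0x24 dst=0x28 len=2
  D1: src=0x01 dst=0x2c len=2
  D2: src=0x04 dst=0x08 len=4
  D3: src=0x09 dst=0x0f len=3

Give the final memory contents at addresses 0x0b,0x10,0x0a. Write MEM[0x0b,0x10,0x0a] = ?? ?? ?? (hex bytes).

D0: mem[0x28..0x29] <- [42 75]
D1: mem[0x2c..0x2d] <- [3a aa]
D2: mem[0x08..0x0b] <- [4a 1d fc da]
D3: mem[0x0f..0x11] <- [1d fc da]
query mem[0x0b]=0xda, mem[0x10]=0xfc, mem[0x0a]=0xfc

MEM[0x0b,0x10,0x0a] = da fc fc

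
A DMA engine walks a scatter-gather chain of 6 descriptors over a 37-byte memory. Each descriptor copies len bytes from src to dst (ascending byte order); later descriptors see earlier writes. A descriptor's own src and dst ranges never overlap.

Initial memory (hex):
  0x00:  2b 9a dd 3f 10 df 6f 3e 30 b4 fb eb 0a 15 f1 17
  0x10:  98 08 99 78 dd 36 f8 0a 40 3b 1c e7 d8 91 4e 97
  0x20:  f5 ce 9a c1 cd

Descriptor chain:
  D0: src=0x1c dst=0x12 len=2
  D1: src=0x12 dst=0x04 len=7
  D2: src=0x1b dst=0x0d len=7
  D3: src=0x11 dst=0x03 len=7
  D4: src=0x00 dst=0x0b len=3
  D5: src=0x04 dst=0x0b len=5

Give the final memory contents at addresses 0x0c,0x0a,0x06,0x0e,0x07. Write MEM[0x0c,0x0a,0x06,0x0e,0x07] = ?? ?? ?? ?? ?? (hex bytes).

MEM[0x0c,0x0a,0x06,0x0e,0x07] = ce 40 dd 36 36

#0 dst[0x12+2] := {0xd8,0x91}
#1 dst[0x04+7] := {0xd8,0x91,0xdd,0x36,0xf8,0x0a,0x40}
#2 dst[0x0d+7] := {0xe7,0xd8,0x91,0x4e,0x97,0xf5,0xce}
#3 dst[0x03+7] := {0x97,0xf5,0xce,0xdd,0x36,0xf8,0x0a}
#4 dst[0x0b+3] := {0x2b,0x9a,0xdd}
#5 dst[0x0b+5] := {0xf5,0xce,0xdd,0x36,0xf8}
query mem[0x0c]=0xce, mem[0x0a]=0x40, mem[0x06]=0xdd, mem[0x0e]=0x36, mem[0x07]=0x36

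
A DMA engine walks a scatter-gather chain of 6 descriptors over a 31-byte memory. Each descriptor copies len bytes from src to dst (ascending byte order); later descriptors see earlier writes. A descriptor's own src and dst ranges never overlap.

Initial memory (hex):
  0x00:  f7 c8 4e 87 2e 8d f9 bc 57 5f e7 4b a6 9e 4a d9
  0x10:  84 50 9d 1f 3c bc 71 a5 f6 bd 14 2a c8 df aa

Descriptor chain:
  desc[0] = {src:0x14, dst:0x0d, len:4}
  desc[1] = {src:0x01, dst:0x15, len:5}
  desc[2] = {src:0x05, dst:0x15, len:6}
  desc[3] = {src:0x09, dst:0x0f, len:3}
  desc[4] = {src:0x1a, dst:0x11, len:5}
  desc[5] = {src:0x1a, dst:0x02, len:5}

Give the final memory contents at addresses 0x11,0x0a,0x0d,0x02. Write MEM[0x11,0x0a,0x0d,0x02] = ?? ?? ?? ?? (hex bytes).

MEM[0x11,0x0a,0x0d,0x02] = e7 e7 3c e7

#0 dst[0x0d+4] := {0x3c,0xbc,0x71,0xa5}
#1 dst[0x15+5] := {0xc8,0x4e,0x87,0x2e,0x8d}
#2 dst[0x15+6] := {0x8d,0xf9,0xbc,0x57,0x5f,0xe7}
#3 dst[0x0f+3] := {0x5f,0xe7,0x4b}
#4 dst[0x11+5] := {0xe7,0x2a,0xc8,0xdf,0xaa}
#5 dst[0x02+5] := {0xe7,0x2a,0xc8,0xdf,0xaa}
query mem[0x11]=0xe7, mem[0x0a]=0xe7, mem[0x0d]=0x3c, mem[0x02]=0xe7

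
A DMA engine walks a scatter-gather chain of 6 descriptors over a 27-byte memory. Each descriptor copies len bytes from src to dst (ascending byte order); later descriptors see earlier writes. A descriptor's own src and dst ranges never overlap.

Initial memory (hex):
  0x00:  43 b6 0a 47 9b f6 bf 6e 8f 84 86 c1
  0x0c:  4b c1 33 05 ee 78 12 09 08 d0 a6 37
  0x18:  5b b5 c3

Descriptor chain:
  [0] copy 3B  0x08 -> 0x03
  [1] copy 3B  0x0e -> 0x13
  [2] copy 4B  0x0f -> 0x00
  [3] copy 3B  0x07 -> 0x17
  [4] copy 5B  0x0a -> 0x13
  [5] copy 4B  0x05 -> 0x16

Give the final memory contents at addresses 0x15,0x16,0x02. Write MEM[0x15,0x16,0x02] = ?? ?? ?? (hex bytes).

MEM[0x15,0x16,0x02] = 4b 86 78

  after D0: wrote 3B at 0x03 = 8f8486
  after D1: wrote 3B at 0x13 = 3305ee
  after D2: wrote 4B at 0x00 = 05ee7812
  after D3: wrote 3B at 0x17 = 6e8f84
  after D4: wrote 5B at 0x13 = 86c14bc133
  after D5: wrote 4B at 0x16 = 86bf6e8f
query mem[0x15]=0x4b, mem[0x16]=0x86, mem[0x02]=0x78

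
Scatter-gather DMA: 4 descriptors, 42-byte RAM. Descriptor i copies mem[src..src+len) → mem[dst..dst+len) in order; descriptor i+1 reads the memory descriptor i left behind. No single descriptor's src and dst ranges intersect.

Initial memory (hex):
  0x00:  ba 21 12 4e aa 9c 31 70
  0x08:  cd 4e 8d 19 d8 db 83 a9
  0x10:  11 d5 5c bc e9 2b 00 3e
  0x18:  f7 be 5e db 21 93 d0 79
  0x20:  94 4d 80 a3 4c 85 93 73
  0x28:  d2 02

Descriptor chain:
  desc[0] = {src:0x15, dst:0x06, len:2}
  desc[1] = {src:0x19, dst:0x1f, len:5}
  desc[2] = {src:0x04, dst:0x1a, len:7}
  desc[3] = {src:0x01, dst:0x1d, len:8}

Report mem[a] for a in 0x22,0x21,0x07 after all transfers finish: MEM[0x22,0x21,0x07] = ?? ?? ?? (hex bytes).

MEM[0x22,0x21,0x07] = 2b 9c 00

#0 dst[0x06+2] := {0x2b,0x00}
#1 dst[0x1f+5] := {0xbe,0x5e,0xdb,0x21,0x93}
#2 dst[0x1a+7] := {0xaa,0x9c,0x2b,0x00,0xcd,0x4e,0x8d}
#3 dst[0x1d+8] := {0x21,0x12,0x4e,0xaa,0x9c,0x2b,0x00,0xcd}
query mem[0x22]=0x2b, mem[0x21]=0x9c, mem[0x07]=0x00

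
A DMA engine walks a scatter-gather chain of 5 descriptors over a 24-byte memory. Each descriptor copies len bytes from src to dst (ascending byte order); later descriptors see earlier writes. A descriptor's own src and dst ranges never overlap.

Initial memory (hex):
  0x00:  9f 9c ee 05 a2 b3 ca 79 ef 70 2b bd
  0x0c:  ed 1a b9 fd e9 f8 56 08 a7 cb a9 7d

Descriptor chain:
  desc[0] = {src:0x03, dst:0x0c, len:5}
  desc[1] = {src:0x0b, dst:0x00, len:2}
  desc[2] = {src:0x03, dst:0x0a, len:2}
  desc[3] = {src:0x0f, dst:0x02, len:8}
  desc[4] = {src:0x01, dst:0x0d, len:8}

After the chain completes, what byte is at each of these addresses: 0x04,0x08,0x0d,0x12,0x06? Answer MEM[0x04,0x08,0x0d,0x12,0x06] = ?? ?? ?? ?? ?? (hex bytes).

MEM[0x04,0x08,0x0d,0x12,0x06] = f8 cb 05 08 08

#0 dst[0x0c+5] := {0x05,0xa2,0xb3,0xca,0x79}
#1 dst[0x00+2] := {0xbd,0x05}
#2 dst[0x0a+2] := {0x05,0xa2}
#3 dst[0x02+8] := {0xca,0x79,0xf8,0x56,0x08,0xa7,0xcb,0xa9}
#4 dst[0x0d+8] := {0x05,0xca,0x79,0xf8,0x56,0x08,0xa7,0xcb}
query mem[0x04]=0xf8, mem[0x08]=0xcb, mem[0x0d]=0x05, mem[0x12]=0x08, mem[0x06]=0x08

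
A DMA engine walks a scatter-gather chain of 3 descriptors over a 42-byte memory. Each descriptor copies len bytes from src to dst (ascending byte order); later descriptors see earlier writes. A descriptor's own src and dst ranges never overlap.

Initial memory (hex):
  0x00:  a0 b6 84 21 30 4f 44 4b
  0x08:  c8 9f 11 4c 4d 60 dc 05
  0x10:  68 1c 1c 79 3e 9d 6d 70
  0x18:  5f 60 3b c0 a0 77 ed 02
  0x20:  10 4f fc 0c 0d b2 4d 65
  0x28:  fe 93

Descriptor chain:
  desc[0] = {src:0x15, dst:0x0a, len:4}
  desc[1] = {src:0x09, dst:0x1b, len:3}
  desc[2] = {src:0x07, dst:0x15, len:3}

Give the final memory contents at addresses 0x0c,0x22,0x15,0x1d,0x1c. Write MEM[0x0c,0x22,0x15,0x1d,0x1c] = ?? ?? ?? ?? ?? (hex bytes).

MEM[0x0c,0x22,0x15,0x1d,0x1c] = 70 fc 4b 6d 9d

  after D0: wrote 4B at 0x0a = 9d6d705f
  after D1: wrote 3B at 0x1b = 9f9d6d
  after D2: wrote 3B at 0x15 = 4bc89f
query mem[0x0c]=0x70, mem[0x22]=0xfc, mem[0x15]=0x4b, mem[0x1d]=0x6d, mem[0x1c]=0x9d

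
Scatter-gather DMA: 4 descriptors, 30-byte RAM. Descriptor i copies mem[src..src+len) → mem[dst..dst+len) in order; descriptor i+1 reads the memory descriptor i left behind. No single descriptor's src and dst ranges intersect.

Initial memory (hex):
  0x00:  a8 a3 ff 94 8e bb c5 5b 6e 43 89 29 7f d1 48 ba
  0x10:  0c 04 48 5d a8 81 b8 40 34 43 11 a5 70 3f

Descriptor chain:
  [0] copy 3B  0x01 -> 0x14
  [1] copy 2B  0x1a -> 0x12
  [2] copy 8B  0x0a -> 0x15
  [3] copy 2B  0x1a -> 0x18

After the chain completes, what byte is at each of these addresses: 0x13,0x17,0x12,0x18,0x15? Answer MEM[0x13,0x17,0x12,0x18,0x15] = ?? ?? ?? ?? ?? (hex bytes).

D0: mem[0x14..0x16] <- [a3 ff 94]
D1: mem[0x12..0x13] <- [11 a5]
D2: mem[0x15..0x1c] <- [89 29 7f d1 48 ba 0c 04]
D3: mem[0x18..0x19] <- [ba 0c]
query mem[0x13]=0xa5, mem[0x17]=0x7f, mem[0x12]=0x11, mem[0x18]=0xba, mem[0x15]=0x89

MEM[0x13,0x17,0x12,0x18,0x15] = a5 7f 11 ba 89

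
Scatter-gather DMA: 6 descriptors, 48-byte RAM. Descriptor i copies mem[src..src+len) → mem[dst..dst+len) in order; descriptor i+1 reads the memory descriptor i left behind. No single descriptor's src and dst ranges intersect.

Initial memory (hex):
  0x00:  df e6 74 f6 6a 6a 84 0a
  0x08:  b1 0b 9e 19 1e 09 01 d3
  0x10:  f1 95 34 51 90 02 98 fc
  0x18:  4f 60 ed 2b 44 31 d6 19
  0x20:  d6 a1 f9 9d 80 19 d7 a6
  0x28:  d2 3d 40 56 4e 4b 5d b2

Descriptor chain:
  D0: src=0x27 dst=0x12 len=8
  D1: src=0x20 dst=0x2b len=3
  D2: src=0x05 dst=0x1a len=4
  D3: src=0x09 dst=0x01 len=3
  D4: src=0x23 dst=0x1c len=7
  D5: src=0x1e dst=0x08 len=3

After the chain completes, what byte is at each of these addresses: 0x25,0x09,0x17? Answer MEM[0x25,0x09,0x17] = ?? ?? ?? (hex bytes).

[0] 0x27->0x12 len=8 : a6 d2 3d 40 56 4e 4b 5d
[1] 0x20->0x2b len=3 : d6 a1 f9
[2] 0x05->0x1a len=4 : 6a 84 0a b1
[3] 0x09->0x01 len=3 : 0b 9e 19
[4] 0x23->0x1c len=7 : 9d 80 19 d7 a6 d2 3d
[5] 0x1e->0x08 len=3 : 19 d7 a6
query mem[0x25]=0x19, mem[0x09]=0xd7, mem[0x17]=0x4e

MEM[0x25,0x09,0x17] = 19 d7 4e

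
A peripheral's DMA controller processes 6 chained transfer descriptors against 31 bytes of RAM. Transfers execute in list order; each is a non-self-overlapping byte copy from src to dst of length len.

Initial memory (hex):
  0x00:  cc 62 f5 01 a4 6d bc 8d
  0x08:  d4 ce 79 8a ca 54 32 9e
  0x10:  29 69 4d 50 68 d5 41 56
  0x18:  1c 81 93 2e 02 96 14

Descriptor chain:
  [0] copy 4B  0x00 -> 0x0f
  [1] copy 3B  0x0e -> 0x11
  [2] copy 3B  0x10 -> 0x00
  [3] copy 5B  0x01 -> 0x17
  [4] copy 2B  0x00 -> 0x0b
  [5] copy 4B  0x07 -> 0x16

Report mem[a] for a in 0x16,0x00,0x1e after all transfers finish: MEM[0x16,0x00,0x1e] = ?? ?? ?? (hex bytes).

[0] 0x00->0x0f len=4 : cc 62 f5 01
[1] 0x0e->0x11 len=3 : 32 cc 62
[2] 0x10->0x00 len=3 : 62 32 cc
[3] 0x01->0x17 len=5 : 32 cc 01 a4 6d
[4] 0x00->0x0b len=2 : 62 32
[5] 0x07->0x16 len=4 : 8d d4 ce 79
query mem[0x16]=0x8d, mem[0x00]=0x62, mem[0x1e]=0x14

MEM[0x16,0x00,0x1e] = 8d 62 14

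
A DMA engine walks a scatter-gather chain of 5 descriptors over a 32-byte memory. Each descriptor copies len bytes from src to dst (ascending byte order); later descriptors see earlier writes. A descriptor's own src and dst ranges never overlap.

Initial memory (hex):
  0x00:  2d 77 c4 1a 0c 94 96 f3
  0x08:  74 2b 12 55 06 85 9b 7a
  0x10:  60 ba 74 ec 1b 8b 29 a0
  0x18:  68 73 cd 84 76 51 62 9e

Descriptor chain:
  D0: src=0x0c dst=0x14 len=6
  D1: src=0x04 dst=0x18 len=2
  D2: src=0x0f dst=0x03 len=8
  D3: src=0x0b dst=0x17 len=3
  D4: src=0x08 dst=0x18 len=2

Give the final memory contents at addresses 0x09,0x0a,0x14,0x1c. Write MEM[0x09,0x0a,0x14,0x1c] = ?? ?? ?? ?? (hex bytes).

[0] 0x0c->0x14 len=6 : 06 85 9b 7a 60 ba
[1] 0x04->0x18 len=2 : 0c 94
[2] 0x0f->0x03 len=8 : 7a 60 ba 74 ec 06 85 9b
[3] 0x0b->0x17 len=3 : 55 06 85
[4] 0x08->0x18 len=2 : 06 85
query mem[0x09]=0x85, mem[0x0a]=0x9b, mem[0x14]=0x06, mem[0x1c]=0x76

MEM[0x09,0x0a,0x14,0x1c] = 85 9b 06 76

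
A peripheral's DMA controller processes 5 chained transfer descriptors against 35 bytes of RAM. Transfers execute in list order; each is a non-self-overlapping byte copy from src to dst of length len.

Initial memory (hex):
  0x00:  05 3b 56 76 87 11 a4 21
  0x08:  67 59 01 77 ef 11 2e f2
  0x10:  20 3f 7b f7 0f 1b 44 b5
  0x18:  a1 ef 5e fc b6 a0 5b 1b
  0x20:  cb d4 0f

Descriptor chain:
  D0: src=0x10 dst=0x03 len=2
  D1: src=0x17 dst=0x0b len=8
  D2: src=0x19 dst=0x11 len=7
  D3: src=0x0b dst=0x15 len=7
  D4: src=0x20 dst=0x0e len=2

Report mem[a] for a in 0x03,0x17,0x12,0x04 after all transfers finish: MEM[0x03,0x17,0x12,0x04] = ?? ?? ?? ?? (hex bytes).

MEM[0x03,0x17,0x12,0x04] = 20 ef 5e 3f

  after D0: wrote 2B at 0x03 = 203f
  after D1: wrote 8B at 0x0b = b5a1ef5efcb6a05b
  after D2: wrote 7B at 0x11 = ef5efcb6a05b1b
  after D3: wrote 7B at 0x15 = b5a1ef5efcb6ef
  after D4: wrote 2B at 0x0e = cbd4
query mem[0x03]=0x20, mem[0x17]=0xef, mem[0x12]=0x5e, mem[0x04]=0x3f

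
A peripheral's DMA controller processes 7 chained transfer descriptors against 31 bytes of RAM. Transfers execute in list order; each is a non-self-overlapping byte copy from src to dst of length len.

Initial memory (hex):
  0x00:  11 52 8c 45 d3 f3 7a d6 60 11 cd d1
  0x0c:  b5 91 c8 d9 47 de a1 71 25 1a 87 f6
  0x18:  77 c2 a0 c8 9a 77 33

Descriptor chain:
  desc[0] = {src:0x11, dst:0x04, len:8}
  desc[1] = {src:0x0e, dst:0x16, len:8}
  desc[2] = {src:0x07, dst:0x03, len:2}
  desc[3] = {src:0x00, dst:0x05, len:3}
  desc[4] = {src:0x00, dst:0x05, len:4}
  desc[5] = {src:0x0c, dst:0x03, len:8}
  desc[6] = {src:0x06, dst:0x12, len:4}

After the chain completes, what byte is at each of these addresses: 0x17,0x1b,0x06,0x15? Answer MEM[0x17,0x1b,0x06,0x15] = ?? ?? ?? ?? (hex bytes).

D0: mem[0x04..0x0b] <- [de a1 71 25 1a 87 f6 77]
D1: mem[0x16..0x1d] <- [c8 d9 47 de a1 71 25 1a]
D2: mem[0x03..0x04] <- [25 1a]
D3: mem[0x05..0x07] <- [11 52 8c]
D4: mem[0x05..0x08] <- [11 52 8c 25]
D5: mem[0x03..0x0a] <- [b5 91 c8 d9 47 de a1 71]
D6: mem[0x12..0x15] <- [d9 47 de a1]
query mem[0x17]=0xd9, mem[0x1b]=0x71, mem[0x06]=0xd9, mem[0x15]=0xa1

MEM[0x17,0x1b,0x06,0x15] = d9 71 d9 a1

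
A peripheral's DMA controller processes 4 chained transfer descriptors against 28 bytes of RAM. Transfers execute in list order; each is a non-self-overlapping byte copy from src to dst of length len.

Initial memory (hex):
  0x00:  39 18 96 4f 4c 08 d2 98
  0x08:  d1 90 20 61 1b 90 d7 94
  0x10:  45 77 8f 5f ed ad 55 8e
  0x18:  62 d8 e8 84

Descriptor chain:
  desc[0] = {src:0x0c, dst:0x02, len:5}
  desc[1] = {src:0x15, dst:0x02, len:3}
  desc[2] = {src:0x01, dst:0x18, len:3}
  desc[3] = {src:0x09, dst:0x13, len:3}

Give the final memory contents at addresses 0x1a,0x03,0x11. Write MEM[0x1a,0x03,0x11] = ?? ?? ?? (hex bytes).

MEM[0x1a,0x03,0x11] = 55 55 77

#0 dst[0x02+5] := {0x1b,0x90,0xd7,0x94,0x45}
#1 dst[0x02+3] := {0xad,0x55,0x8e}
#2 dst[0x18+3] := {0x18,0xad,0x55}
#3 dst[0x13+3] := {0x90,0x20,0x61}
query mem[0x1a]=0x55, mem[0x03]=0x55, mem[0x11]=0x77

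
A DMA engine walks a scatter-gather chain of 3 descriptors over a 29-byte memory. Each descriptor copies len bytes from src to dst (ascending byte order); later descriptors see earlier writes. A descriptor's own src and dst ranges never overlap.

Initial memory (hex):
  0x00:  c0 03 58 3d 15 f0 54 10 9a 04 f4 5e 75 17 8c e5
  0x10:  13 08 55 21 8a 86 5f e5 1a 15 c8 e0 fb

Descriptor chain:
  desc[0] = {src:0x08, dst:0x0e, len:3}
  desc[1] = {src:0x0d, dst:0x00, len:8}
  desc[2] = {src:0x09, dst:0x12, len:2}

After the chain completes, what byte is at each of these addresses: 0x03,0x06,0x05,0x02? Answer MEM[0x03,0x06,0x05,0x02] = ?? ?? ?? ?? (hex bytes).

MEM[0x03,0x06,0x05,0x02] = f4 21 55 04

  after D0: wrote 3B at 0x0e = 9a04f4
  after D1: wrote 8B at 0x00 = 179a04f40855218a
  after D2: wrote 2B at 0x12 = 04f4
query mem[0x03]=0xf4, mem[0x06]=0x21, mem[0x05]=0x55, mem[0x02]=0x04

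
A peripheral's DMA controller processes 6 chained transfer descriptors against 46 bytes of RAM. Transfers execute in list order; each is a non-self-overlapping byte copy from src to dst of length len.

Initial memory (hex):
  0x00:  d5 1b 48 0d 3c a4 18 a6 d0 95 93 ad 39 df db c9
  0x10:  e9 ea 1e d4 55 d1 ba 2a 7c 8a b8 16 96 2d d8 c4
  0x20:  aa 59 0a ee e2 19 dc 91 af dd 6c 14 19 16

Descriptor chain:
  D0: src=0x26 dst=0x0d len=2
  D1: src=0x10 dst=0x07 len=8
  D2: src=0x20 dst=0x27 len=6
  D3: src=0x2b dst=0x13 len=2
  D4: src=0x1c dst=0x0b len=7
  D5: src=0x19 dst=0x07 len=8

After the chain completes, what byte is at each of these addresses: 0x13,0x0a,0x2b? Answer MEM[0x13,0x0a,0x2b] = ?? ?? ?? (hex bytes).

#0 dst[0x0d+2] := {0xdc,0x91}
#1 dst[0x07+8] := {0xe9,0xea,0x1e,0xd4,0x55,0xd1,0xba,0x2a}
#2 dst[0x27+6] := {0xaa,0x59,0x0a,0xee,0xe2,0x19}
#3 dst[0x13+2] := {0xe2,0x19}
#4 dst[0x0b+7] := {0x96,0x2d,0xd8,0xc4,0xaa,0x59,0x0a}
#5 dst[0x07+8] := {0x8a,0xb8,0x16,0x96,0x2d,0xd8,0xc4,0xaa}
query mem[0x13]=0xe2, mem[0x0a]=0x96, mem[0x2b]=0xe2

MEM[0x13,0x0a,0x2b] = e2 96 e2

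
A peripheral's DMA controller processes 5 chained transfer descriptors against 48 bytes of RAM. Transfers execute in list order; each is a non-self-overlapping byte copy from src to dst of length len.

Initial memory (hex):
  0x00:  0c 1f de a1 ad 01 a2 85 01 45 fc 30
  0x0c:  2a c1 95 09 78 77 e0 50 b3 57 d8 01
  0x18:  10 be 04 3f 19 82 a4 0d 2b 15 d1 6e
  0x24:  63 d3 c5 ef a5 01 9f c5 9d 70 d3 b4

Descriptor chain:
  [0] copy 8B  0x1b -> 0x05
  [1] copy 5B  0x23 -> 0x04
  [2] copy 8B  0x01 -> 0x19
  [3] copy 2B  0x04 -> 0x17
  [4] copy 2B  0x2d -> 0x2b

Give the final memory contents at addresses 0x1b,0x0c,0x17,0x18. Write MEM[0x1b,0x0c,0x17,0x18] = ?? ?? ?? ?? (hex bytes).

  after D0: wrote 8B at 0x05 = 3f1982a40d2b15d1
  after D1: wrote 5B at 0x04 = 6e63d3c5ef
  after D2: wrote 8B at 0x19 = 1fdea16e63d3c5ef
  after D3: wrote 2B at 0x17 = 6e63
  after D4: wrote 2B at 0x2b = 70d3
query mem[0x1b]=0xa1, mem[0x0c]=0xd1, mem[0x17]=0x6e, mem[0x18]=0x63

MEM[0x1b,0x0c,0x17,0x18] = a1 d1 6e 63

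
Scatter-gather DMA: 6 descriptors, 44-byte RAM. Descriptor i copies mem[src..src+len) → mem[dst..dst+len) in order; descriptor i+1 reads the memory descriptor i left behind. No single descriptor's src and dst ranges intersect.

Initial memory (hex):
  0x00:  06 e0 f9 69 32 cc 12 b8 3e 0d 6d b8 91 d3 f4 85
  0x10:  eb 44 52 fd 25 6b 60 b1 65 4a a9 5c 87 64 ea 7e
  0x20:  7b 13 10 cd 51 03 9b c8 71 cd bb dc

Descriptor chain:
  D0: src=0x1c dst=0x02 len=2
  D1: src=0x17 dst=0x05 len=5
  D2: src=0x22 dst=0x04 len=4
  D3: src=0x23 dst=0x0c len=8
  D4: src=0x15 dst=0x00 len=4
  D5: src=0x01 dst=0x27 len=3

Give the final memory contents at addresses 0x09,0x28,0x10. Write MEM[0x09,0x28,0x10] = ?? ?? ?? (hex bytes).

MEM[0x09,0x28,0x10] = 5c b1 c8

  after D0: wrote 2B at 0x02 = 8764
  after D1: wrote 5B at 0x05 = b1654aa95c
  after D2: wrote 4B at 0x04 = 10cd5103
  after D3: wrote 8B at 0x0c = cd51039bc871cdbb
  after D4: wrote 4B at 0x00 = 6b60b165
  after D5: wrote 3B at 0x27 = 60b165
query mem[0x09]=0x5c, mem[0x28]=0xb1, mem[0x10]=0xc8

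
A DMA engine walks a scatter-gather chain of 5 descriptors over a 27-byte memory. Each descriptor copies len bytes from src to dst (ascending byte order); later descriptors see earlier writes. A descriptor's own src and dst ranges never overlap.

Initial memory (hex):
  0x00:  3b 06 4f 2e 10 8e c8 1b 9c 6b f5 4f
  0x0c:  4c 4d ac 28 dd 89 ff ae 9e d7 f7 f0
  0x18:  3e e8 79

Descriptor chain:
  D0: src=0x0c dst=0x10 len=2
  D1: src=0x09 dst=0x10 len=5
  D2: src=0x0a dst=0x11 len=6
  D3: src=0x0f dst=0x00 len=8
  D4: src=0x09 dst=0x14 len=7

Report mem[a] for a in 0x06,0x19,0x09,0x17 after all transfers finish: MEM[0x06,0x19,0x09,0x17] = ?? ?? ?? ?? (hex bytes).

MEM[0x06,0x19,0x09,0x17] = ac ac 6b 4c

#0 dst[0x10+2] := {0x4c,0x4d}
#1 dst[0x10+5] := {0x6b,0xf5,0x4f,0x4c,0x4d}
#2 dst[0x11+6] := {0xf5,0x4f,0x4c,0x4d,0xac,0x28}
#3 dst[0x00+8] := {0x28,0x6b,0xf5,0x4f,0x4c,0x4d,0xac,0x28}
#4 dst[0x14+7] := {0x6b,0xf5,0x4f,0x4c,0x4d,0xac,0x28}
query mem[0x06]=0xac, mem[0x19]=0xac, mem[0x09]=0x6b, mem[0x17]=0x4c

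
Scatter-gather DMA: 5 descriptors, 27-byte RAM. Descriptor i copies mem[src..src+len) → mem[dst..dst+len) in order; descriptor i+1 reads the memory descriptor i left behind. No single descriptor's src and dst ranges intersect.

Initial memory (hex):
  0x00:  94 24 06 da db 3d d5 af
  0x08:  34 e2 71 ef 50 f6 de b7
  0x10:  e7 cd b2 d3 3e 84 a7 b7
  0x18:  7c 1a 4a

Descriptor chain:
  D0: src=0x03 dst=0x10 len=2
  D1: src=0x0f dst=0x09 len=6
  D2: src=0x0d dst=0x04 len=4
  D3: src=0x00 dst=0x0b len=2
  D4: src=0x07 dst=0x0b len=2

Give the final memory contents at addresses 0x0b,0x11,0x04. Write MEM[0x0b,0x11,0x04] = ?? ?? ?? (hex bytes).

MEM[0x0b,0x11,0x04] = da db d3

#0 dst[0x10+2] := {0xda,0xdb}
#1 dst[0x09+6] := {0xb7,0xda,0xdb,0xb2,0xd3,0x3e}
#2 dst[0x04+4] := {0xd3,0x3e,0xb7,0xda}
#3 dst[0x0b+2] := {0x94,0x24}
#4 dst[0x0b+2] := {0xda,0x34}
query mem[0x0b]=0xda, mem[0x11]=0xdb, mem[0x04]=0xd3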